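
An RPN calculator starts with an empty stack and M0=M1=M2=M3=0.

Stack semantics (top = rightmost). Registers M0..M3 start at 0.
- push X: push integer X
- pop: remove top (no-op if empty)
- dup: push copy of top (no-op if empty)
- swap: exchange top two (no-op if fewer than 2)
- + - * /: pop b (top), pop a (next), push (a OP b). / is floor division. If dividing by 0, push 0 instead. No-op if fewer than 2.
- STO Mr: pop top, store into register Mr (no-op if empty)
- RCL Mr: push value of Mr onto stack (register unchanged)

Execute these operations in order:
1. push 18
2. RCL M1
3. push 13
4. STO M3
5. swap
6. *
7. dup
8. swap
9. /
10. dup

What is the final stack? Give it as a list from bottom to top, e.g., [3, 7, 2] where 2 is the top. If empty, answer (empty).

Answer: [0, 0]

Derivation:
After op 1 (push 18): stack=[18] mem=[0,0,0,0]
After op 2 (RCL M1): stack=[18,0] mem=[0,0,0,0]
After op 3 (push 13): stack=[18,0,13] mem=[0,0,0,0]
After op 4 (STO M3): stack=[18,0] mem=[0,0,0,13]
After op 5 (swap): stack=[0,18] mem=[0,0,0,13]
After op 6 (*): stack=[0] mem=[0,0,0,13]
After op 7 (dup): stack=[0,0] mem=[0,0,0,13]
After op 8 (swap): stack=[0,0] mem=[0,0,0,13]
After op 9 (/): stack=[0] mem=[0,0,0,13]
After op 10 (dup): stack=[0,0] mem=[0,0,0,13]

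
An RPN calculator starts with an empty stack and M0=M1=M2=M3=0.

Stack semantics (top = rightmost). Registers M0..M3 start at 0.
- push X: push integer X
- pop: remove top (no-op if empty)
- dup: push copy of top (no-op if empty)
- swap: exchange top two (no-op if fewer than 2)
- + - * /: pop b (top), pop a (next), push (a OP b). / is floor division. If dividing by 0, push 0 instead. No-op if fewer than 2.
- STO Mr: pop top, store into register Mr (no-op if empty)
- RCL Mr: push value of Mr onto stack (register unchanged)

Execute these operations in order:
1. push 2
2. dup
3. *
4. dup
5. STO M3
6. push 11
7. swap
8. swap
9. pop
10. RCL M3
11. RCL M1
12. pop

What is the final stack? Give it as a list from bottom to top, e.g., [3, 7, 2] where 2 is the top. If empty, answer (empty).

After op 1 (push 2): stack=[2] mem=[0,0,0,0]
After op 2 (dup): stack=[2,2] mem=[0,0,0,0]
After op 3 (*): stack=[4] mem=[0,0,0,0]
After op 4 (dup): stack=[4,4] mem=[0,0,0,0]
After op 5 (STO M3): stack=[4] mem=[0,0,0,4]
After op 6 (push 11): stack=[4,11] mem=[0,0,0,4]
After op 7 (swap): stack=[11,4] mem=[0,0,0,4]
After op 8 (swap): stack=[4,11] mem=[0,0,0,4]
After op 9 (pop): stack=[4] mem=[0,0,0,4]
After op 10 (RCL M3): stack=[4,4] mem=[0,0,0,4]
After op 11 (RCL M1): stack=[4,4,0] mem=[0,0,0,4]
After op 12 (pop): stack=[4,4] mem=[0,0,0,4]

Answer: [4, 4]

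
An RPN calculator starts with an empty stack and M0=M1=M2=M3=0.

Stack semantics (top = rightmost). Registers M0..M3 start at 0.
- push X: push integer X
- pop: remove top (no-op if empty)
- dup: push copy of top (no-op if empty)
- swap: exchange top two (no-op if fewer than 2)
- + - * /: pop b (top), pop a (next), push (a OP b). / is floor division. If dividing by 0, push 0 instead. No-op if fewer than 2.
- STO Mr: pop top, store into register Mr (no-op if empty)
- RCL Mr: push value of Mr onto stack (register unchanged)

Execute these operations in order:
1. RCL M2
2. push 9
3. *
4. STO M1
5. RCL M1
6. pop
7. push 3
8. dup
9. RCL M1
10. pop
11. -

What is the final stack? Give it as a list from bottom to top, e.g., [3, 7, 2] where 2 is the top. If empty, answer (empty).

Answer: [0]

Derivation:
After op 1 (RCL M2): stack=[0] mem=[0,0,0,0]
After op 2 (push 9): stack=[0,9] mem=[0,0,0,0]
After op 3 (*): stack=[0] mem=[0,0,0,0]
After op 4 (STO M1): stack=[empty] mem=[0,0,0,0]
After op 5 (RCL M1): stack=[0] mem=[0,0,0,0]
After op 6 (pop): stack=[empty] mem=[0,0,0,0]
After op 7 (push 3): stack=[3] mem=[0,0,0,0]
After op 8 (dup): stack=[3,3] mem=[0,0,0,0]
After op 9 (RCL M1): stack=[3,3,0] mem=[0,0,0,0]
After op 10 (pop): stack=[3,3] mem=[0,0,0,0]
After op 11 (-): stack=[0] mem=[0,0,0,0]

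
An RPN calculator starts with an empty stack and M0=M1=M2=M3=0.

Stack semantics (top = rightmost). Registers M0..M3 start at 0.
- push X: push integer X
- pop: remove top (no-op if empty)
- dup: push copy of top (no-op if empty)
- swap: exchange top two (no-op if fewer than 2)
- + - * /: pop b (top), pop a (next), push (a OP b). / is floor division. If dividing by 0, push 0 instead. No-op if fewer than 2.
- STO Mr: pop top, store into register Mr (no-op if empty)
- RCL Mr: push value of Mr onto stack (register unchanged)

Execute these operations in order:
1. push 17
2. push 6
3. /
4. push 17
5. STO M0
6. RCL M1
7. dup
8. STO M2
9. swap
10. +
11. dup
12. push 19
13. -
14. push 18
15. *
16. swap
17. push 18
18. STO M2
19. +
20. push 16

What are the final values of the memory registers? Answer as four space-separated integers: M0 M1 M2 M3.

After op 1 (push 17): stack=[17] mem=[0,0,0,0]
After op 2 (push 6): stack=[17,6] mem=[0,0,0,0]
After op 3 (/): stack=[2] mem=[0,0,0,0]
After op 4 (push 17): stack=[2,17] mem=[0,0,0,0]
After op 5 (STO M0): stack=[2] mem=[17,0,0,0]
After op 6 (RCL M1): stack=[2,0] mem=[17,0,0,0]
After op 7 (dup): stack=[2,0,0] mem=[17,0,0,0]
After op 8 (STO M2): stack=[2,0] mem=[17,0,0,0]
After op 9 (swap): stack=[0,2] mem=[17,0,0,0]
After op 10 (+): stack=[2] mem=[17,0,0,0]
After op 11 (dup): stack=[2,2] mem=[17,0,0,0]
After op 12 (push 19): stack=[2,2,19] mem=[17,0,0,0]
After op 13 (-): stack=[2,-17] mem=[17,0,0,0]
After op 14 (push 18): stack=[2,-17,18] mem=[17,0,0,0]
After op 15 (*): stack=[2,-306] mem=[17,0,0,0]
After op 16 (swap): stack=[-306,2] mem=[17,0,0,0]
After op 17 (push 18): stack=[-306,2,18] mem=[17,0,0,0]
After op 18 (STO M2): stack=[-306,2] mem=[17,0,18,0]
After op 19 (+): stack=[-304] mem=[17,0,18,0]
After op 20 (push 16): stack=[-304,16] mem=[17,0,18,0]

Answer: 17 0 18 0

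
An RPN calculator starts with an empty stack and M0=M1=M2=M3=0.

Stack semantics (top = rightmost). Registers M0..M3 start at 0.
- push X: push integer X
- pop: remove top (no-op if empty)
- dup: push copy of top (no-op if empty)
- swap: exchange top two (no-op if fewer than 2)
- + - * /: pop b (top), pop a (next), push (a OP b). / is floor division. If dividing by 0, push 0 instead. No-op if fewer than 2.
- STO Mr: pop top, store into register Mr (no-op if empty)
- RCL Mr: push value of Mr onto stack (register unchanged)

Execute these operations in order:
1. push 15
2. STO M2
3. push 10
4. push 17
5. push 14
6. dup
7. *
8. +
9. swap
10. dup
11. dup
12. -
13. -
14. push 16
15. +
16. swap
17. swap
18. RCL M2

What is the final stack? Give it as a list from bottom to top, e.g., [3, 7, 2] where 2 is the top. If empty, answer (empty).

After op 1 (push 15): stack=[15] mem=[0,0,0,0]
After op 2 (STO M2): stack=[empty] mem=[0,0,15,0]
After op 3 (push 10): stack=[10] mem=[0,0,15,0]
After op 4 (push 17): stack=[10,17] mem=[0,0,15,0]
After op 5 (push 14): stack=[10,17,14] mem=[0,0,15,0]
After op 6 (dup): stack=[10,17,14,14] mem=[0,0,15,0]
After op 7 (*): stack=[10,17,196] mem=[0,0,15,0]
After op 8 (+): stack=[10,213] mem=[0,0,15,0]
After op 9 (swap): stack=[213,10] mem=[0,0,15,0]
After op 10 (dup): stack=[213,10,10] mem=[0,0,15,0]
After op 11 (dup): stack=[213,10,10,10] mem=[0,0,15,0]
After op 12 (-): stack=[213,10,0] mem=[0,0,15,0]
After op 13 (-): stack=[213,10] mem=[0,0,15,0]
After op 14 (push 16): stack=[213,10,16] mem=[0,0,15,0]
After op 15 (+): stack=[213,26] mem=[0,0,15,0]
After op 16 (swap): stack=[26,213] mem=[0,0,15,0]
After op 17 (swap): stack=[213,26] mem=[0,0,15,0]
After op 18 (RCL M2): stack=[213,26,15] mem=[0,0,15,0]

Answer: [213, 26, 15]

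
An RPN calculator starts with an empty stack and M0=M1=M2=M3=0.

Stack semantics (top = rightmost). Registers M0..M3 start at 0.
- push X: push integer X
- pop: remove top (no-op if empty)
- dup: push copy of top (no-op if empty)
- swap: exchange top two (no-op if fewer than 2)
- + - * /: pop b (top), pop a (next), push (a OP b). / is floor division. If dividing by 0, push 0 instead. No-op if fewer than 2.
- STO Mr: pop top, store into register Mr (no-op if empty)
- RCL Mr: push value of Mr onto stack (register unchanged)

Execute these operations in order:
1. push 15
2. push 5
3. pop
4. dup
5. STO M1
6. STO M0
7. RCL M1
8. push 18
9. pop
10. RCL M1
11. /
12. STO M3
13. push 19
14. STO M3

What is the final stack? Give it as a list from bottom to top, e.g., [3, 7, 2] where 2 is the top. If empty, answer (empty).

After op 1 (push 15): stack=[15] mem=[0,0,0,0]
After op 2 (push 5): stack=[15,5] mem=[0,0,0,0]
After op 3 (pop): stack=[15] mem=[0,0,0,0]
After op 4 (dup): stack=[15,15] mem=[0,0,0,0]
After op 5 (STO M1): stack=[15] mem=[0,15,0,0]
After op 6 (STO M0): stack=[empty] mem=[15,15,0,0]
After op 7 (RCL M1): stack=[15] mem=[15,15,0,0]
After op 8 (push 18): stack=[15,18] mem=[15,15,0,0]
After op 9 (pop): stack=[15] mem=[15,15,0,0]
After op 10 (RCL M1): stack=[15,15] mem=[15,15,0,0]
After op 11 (/): stack=[1] mem=[15,15,0,0]
After op 12 (STO M3): stack=[empty] mem=[15,15,0,1]
After op 13 (push 19): stack=[19] mem=[15,15,0,1]
After op 14 (STO M3): stack=[empty] mem=[15,15,0,19]

Answer: (empty)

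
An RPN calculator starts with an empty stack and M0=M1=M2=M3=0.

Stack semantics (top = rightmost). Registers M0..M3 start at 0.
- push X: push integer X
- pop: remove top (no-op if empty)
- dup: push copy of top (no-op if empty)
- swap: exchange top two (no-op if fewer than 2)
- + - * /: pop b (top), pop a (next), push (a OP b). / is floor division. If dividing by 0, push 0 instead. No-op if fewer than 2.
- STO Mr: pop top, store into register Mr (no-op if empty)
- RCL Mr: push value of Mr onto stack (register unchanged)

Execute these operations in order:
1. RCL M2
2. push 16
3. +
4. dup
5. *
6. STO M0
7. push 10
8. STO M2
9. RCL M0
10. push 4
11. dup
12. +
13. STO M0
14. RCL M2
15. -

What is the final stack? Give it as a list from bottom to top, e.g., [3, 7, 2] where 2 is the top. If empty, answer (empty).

Answer: [246]

Derivation:
After op 1 (RCL M2): stack=[0] mem=[0,0,0,0]
After op 2 (push 16): stack=[0,16] mem=[0,0,0,0]
After op 3 (+): stack=[16] mem=[0,0,0,0]
After op 4 (dup): stack=[16,16] mem=[0,0,0,0]
After op 5 (*): stack=[256] mem=[0,0,0,0]
After op 6 (STO M0): stack=[empty] mem=[256,0,0,0]
After op 7 (push 10): stack=[10] mem=[256,0,0,0]
After op 8 (STO M2): stack=[empty] mem=[256,0,10,0]
After op 9 (RCL M0): stack=[256] mem=[256,0,10,0]
After op 10 (push 4): stack=[256,4] mem=[256,0,10,0]
After op 11 (dup): stack=[256,4,4] mem=[256,0,10,0]
After op 12 (+): stack=[256,8] mem=[256,0,10,0]
After op 13 (STO M0): stack=[256] mem=[8,0,10,0]
After op 14 (RCL M2): stack=[256,10] mem=[8,0,10,0]
After op 15 (-): stack=[246] mem=[8,0,10,0]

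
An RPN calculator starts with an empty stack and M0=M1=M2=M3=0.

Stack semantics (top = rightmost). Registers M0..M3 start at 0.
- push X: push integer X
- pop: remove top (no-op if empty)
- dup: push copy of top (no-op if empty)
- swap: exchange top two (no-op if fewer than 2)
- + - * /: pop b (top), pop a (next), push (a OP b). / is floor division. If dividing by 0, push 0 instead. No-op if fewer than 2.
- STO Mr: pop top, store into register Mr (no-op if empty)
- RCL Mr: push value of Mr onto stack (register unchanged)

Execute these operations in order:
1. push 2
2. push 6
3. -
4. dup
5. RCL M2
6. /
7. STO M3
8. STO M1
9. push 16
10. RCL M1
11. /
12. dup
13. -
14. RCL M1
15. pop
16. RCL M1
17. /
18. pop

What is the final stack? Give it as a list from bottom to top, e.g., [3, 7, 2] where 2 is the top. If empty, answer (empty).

After op 1 (push 2): stack=[2] mem=[0,0,0,0]
After op 2 (push 6): stack=[2,6] mem=[0,0,0,0]
After op 3 (-): stack=[-4] mem=[0,0,0,0]
After op 4 (dup): stack=[-4,-4] mem=[0,0,0,0]
After op 5 (RCL M2): stack=[-4,-4,0] mem=[0,0,0,0]
After op 6 (/): stack=[-4,0] mem=[0,0,0,0]
After op 7 (STO M3): stack=[-4] mem=[0,0,0,0]
After op 8 (STO M1): stack=[empty] mem=[0,-4,0,0]
After op 9 (push 16): stack=[16] mem=[0,-4,0,0]
After op 10 (RCL M1): stack=[16,-4] mem=[0,-4,0,0]
After op 11 (/): stack=[-4] mem=[0,-4,0,0]
After op 12 (dup): stack=[-4,-4] mem=[0,-4,0,0]
After op 13 (-): stack=[0] mem=[0,-4,0,0]
After op 14 (RCL M1): stack=[0,-4] mem=[0,-4,0,0]
After op 15 (pop): stack=[0] mem=[0,-4,0,0]
After op 16 (RCL M1): stack=[0,-4] mem=[0,-4,0,0]
After op 17 (/): stack=[0] mem=[0,-4,0,0]
After op 18 (pop): stack=[empty] mem=[0,-4,0,0]

Answer: (empty)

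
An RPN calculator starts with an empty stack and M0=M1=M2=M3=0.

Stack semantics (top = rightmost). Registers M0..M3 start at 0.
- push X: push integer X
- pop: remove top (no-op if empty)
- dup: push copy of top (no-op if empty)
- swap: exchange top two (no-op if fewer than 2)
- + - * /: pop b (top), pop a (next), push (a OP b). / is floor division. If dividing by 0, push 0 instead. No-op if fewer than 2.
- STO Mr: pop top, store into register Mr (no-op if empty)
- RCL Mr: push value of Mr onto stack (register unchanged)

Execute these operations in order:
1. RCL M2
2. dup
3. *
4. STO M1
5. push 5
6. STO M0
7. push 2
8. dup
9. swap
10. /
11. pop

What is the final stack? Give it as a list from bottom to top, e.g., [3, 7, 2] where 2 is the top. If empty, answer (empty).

Answer: (empty)

Derivation:
After op 1 (RCL M2): stack=[0] mem=[0,0,0,0]
After op 2 (dup): stack=[0,0] mem=[0,0,0,0]
After op 3 (*): stack=[0] mem=[0,0,0,0]
After op 4 (STO M1): stack=[empty] mem=[0,0,0,0]
After op 5 (push 5): stack=[5] mem=[0,0,0,0]
After op 6 (STO M0): stack=[empty] mem=[5,0,0,0]
After op 7 (push 2): stack=[2] mem=[5,0,0,0]
After op 8 (dup): stack=[2,2] mem=[5,0,0,0]
After op 9 (swap): stack=[2,2] mem=[5,0,0,0]
After op 10 (/): stack=[1] mem=[5,0,0,0]
After op 11 (pop): stack=[empty] mem=[5,0,0,0]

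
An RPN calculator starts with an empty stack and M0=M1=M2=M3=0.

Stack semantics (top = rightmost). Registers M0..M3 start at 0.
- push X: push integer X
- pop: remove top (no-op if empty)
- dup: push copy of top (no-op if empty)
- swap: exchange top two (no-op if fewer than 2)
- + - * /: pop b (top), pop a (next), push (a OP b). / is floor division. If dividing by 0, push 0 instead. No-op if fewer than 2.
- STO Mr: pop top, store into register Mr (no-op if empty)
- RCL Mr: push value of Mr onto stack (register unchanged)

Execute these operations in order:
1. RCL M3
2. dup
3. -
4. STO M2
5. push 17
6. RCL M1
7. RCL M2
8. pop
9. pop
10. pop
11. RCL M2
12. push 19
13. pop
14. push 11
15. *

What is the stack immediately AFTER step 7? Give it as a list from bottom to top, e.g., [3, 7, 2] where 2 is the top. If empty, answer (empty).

After op 1 (RCL M3): stack=[0] mem=[0,0,0,0]
After op 2 (dup): stack=[0,0] mem=[0,0,0,0]
After op 3 (-): stack=[0] mem=[0,0,0,0]
After op 4 (STO M2): stack=[empty] mem=[0,0,0,0]
After op 5 (push 17): stack=[17] mem=[0,0,0,0]
After op 6 (RCL M1): stack=[17,0] mem=[0,0,0,0]
After op 7 (RCL M2): stack=[17,0,0] mem=[0,0,0,0]

[17, 0, 0]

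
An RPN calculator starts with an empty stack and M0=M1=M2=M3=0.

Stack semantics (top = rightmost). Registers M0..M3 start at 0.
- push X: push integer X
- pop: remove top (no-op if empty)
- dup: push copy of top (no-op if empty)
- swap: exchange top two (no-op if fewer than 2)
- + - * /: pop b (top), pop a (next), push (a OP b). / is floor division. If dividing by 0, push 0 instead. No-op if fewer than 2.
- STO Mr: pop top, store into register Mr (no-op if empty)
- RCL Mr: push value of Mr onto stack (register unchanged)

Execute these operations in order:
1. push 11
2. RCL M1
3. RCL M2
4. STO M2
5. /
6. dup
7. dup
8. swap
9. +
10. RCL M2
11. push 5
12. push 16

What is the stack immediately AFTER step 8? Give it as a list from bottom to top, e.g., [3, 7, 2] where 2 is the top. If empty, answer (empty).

After op 1 (push 11): stack=[11] mem=[0,0,0,0]
After op 2 (RCL M1): stack=[11,0] mem=[0,0,0,0]
After op 3 (RCL M2): stack=[11,0,0] mem=[0,0,0,0]
After op 4 (STO M2): stack=[11,0] mem=[0,0,0,0]
After op 5 (/): stack=[0] mem=[0,0,0,0]
After op 6 (dup): stack=[0,0] mem=[0,0,0,0]
After op 7 (dup): stack=[0,0,0] mem=[0,0,0,0]
After op 8 (swap): stack=[0,0,0] mem=[0,0,0,0]

[0, 0, 0]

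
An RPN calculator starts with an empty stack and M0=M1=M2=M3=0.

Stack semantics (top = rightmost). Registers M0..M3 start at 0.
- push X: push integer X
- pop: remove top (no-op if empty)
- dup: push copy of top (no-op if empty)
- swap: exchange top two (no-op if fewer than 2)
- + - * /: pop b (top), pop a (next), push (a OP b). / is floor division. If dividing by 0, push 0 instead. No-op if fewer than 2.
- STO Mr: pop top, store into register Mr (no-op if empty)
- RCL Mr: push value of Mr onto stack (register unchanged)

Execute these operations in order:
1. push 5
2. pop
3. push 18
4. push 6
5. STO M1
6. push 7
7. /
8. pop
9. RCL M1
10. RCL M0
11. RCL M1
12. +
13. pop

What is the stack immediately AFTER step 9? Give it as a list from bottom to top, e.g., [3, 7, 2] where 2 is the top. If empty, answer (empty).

After op 1 (push 5): stack=[5] mem=[0,0,0,0]
After op 2 (pop): stack=[empty] mem=[0,0,0,0]
After op 3 (push 18): stack=[18] mem=[0,0,0,0]
After op 4 (push 6): stack=[18,6] mem=[0,0,0,0]
After op 5 (STO M1): stack=[18] mem=[0,6,0,0]
After op 6 (push 7): stack=[18,7] mem=[0,6,0,0]
After op 7 (/): stack=[2] mem=[0,6,0,0]
After op 8 (pop): stack=[empty] mem=[0,6,0,0]
After op 9 (RCL M1): stack=[6] mem=[0,6,0,0]

[6]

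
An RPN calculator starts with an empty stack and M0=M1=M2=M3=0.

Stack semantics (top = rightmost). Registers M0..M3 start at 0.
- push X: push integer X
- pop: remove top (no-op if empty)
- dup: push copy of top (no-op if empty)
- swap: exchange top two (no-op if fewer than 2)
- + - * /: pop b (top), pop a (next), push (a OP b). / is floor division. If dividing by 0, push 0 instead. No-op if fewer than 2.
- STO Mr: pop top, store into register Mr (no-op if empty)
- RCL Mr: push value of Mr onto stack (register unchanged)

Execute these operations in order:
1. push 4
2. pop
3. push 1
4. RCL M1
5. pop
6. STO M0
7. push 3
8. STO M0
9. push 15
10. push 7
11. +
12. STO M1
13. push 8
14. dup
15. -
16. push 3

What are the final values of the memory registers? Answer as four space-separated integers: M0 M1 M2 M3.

After op 1 (push 4): stack=[4] mem=[0,0,0,0]
After op 2 (pop): stack=[empty] mem=[0,0,0,0]
After op 3 (push 1): stack=[1] mem=[0,0,0,0]
After op 4 (RCL M1): stack=[1,0] mem=[0,0,0,0]
After op 5 (pop): stack=[1] mem=[0,0,0,0]
After op 6 (STO M0): stack=[empty] mem=[1,0,0,0]
After op 7 (push 3): stack=[3] mem=[1,0,0,0]
After op 8 (STO M0): stack=[empty] mem=[3,0,0,0]
After op 9 (push 15): stack=[15] mem=[3,0,0,0]
After op 10 (push 7): stack=[15,7] mem=[3,0,0,0]
After op 11 (+): stack=[22] mem=[3,0,0,0]
After op 12 (STO M1): stack=[empty] mem=[3,22,0,0]
After op 13 (push 8): stack=[8] mem=[3,22,0,0]
After op 14 (dup): stack=[8,8] mem=[3,22,0,0]
After op 15 (-): stack=[0] mem=[3,22,0,0]
After op 16 (push 3): stack=[0,3] mem=[3,22,0,0]

Answer: 3 22 0 0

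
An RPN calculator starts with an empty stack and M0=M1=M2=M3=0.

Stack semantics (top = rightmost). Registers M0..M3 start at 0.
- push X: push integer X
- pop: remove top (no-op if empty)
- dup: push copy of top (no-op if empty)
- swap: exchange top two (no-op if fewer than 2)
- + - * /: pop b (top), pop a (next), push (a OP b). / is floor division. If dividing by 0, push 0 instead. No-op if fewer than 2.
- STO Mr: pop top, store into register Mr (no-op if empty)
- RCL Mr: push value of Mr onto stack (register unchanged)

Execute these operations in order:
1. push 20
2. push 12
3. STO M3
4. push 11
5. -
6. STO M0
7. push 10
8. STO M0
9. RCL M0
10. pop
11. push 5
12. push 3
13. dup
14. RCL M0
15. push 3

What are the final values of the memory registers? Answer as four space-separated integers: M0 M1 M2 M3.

After op 1 (push 20): stack=[20] mem=[0,0,0,0]
After op 2 (push 12): stack=[20,12] mem=[0,0,0,0]
After op 3 (STO M3): stack=[20] mem=[0,0,0,12]
After op 4 (push 11): stack=[20,11] mem=[0,0,0,12]
After op 5 (-): stack=[9] mem=[0,0,0,12]
After op 6 (STO M0): stack=[empty] mem=[9,0,0,12]
After op 7 (push 10): stack=[10] mem=[9,0,0,12]
After op 8 (STO M0): stack=[empty] mem=[10,0,0,12]
After op 9 (RCL M0): stack=[10] mem=[10,0,0,12]
After op 10 (pop): stack=[empty] mem=[10,0,0,12]
After op 11 (push 5): stack=[5] mem=[10,0,0,12]
After op 12 (push 3): stack=[5,3] mem=[10,0,0,12]
After op 13 (dup): stack=[5,3,3] mem=[10,0,0,12]
After op 14 (RCL M0): stack=[5,3,3,10] mem=[10,0,0,12]
After op 15 (push 3): stack=[5,3,3,10,3] mem=[10,0,0,12]

Answer: 10 0 0 12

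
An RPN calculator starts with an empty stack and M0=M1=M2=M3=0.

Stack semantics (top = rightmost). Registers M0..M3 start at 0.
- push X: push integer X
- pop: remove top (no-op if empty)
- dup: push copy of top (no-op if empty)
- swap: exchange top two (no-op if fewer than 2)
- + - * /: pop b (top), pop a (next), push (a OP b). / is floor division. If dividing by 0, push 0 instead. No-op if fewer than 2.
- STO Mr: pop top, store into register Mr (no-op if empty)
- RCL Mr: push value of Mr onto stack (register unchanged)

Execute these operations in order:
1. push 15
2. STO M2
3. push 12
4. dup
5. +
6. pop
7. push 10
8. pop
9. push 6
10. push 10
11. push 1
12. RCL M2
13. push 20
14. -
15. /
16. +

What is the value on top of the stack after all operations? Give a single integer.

Answer: 9

Derivation:
After op 1 (push 15): stack=[15] mem=[0,0,0,0]
After op 2 (STO M2): stack=[empty] mem=[0,0,15,0]
After op 3 (push 12): stack=[12] mem=[0,0,15,0]
After op 4 (dup): stack=[12,12] mem=[0,0,15,0]
After op 5 (+): stack=[24] mem=[0,0,15,0]
After op 6 (pop): stack=[empty] mem=[0,0,15,0]
After op 7 (push 10): stack=[10] mem=[0,0,15,0]
After op 8 (pop): stack=[empty] mem=[0,0,15,0]
After op 9 (push 6): stack=[6] mem=[0,0,15,0]
After op 10 (push 10): stack=[6,10] mem=[0,0,15,0]
After op 11 (push 1): stack=[6,10,1] mem=[0,0,15,0]
After op 12 (RCL M2): stack=[6,10,1,15] mem=[0,0,15,0]
After op 13 (push 20): stack=[6,10,1,15,20] mem=[0,0,15,0]
After op 14 (-): stack=[6,10,1,-5] mem=[0,0,15,0]
After op 15 (/): stack=[6,10,-1] mem=[0,0,15,0]
After op 16 (+): stack=[6,9] mem=[0,0,15,0]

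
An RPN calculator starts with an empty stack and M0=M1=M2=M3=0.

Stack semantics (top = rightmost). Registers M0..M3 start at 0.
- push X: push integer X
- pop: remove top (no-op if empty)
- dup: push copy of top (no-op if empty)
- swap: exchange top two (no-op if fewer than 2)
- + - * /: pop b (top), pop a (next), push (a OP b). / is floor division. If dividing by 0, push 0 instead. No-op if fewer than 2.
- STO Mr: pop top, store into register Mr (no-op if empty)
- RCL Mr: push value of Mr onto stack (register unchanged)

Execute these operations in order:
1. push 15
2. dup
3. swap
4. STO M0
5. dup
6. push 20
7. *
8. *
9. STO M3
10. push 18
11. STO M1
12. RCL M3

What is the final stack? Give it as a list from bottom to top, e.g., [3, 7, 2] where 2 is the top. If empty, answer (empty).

Answer: [4500]

Derivation:
After op 1 (push 15): stack=[15] mem=[0,0,0,0]
After op 2 (dup): stack=[15,15] mem=[0,0,0,0]
After op 3 (swap): stack=[15,15] mem=[0,0,0,0]
After op 4 (STO M0): stack=[15] mem=[15,0,0,0]
After op 5 (dup): stack=[15,15] mem=[15,0,0,0]
After op 6 (push 20): stack=[15,15,20] mem=[15,0,0,0]
After op 7 (*): stack=[15,300] mem=[15,0,0,0]
After op 8 (*): stack=[4500] mem=[15,0,0,0]
After op 9 (STO M3): stack=[empty] mem=[15,0,0,4500]
After op 10 (push 18): stack=[18] mem=[15,0,0,4500]
After op 11 (STO M1): stack=[empty] mem=[15,18,0,4500]
After op 12 (RCL M3): stack=[4500] mem=[15,18,0,4500]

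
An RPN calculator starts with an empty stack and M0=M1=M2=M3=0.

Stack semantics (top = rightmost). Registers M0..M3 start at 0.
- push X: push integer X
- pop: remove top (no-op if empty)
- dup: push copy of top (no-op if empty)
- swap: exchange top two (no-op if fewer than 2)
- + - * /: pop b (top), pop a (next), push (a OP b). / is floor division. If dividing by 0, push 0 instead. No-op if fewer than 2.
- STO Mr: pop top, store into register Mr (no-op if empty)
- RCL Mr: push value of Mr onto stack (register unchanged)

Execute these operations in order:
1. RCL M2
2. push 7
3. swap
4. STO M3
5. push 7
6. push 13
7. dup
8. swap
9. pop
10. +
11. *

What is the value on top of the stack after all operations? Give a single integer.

Answer: 140

Derivation:
After op 1 (RCL M2): stack=[0] mem=[0,0,0,0]
After op 2 (push 7): stack=[0,7] mem=[0,0,0,0]
After op 3 (swap): stack=[7,0] mem=[0,0,0,0]
After op 4 (STO M3): stack=[7] mem=[0,0,0,0]
After op 5 (push 7): stack=[7,7] mem=[0,0,0,0]
After op 6 (push 13): stack=[7,7,13] mem=[0,0,0,0]
After op 7 (dup): stack=[7,7,13,13] mem=[0,0,0,0]
After op 8 (swap): stack=[7,7,13,13] mem=[0,0,0,0]
After op 9 (pop): stack=[7,7,13] mem=[0,0,0,0]
After op 10 (+): stack=[7,20] mem=[0,0,0,0]
After op 11 (*): stack=[140] mem=[0,0,0,0]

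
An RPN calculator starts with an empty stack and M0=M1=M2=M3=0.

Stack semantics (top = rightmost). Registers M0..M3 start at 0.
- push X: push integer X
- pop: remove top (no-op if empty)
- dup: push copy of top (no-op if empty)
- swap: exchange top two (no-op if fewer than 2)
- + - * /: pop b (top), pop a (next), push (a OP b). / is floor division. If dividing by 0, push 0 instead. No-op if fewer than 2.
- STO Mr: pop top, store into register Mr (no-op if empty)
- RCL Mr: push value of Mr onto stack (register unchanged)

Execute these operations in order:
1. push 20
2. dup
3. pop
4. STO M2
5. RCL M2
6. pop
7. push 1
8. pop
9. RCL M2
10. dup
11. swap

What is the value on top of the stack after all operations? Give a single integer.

Answer: 20

Derivation:
After op 1 (push 20): stack=[20] mem=[0,0,0,0]
After op 2 (dup): stack=[20,20] mem=[0,0,0,0]
After op 3 (pop): stack=[20] mem=[0,0,0,0]
After op 4 (STO M2): stack=[empty] mem=[0,0,20,0]
After op 5 (RCL M2): stack=[20] mem=[0,0,20,0]
After op 6 (pop): stack=[empty] mem=[0,0,20,0]
After op 7 (push 1): stack=[1] mem=[0,0,20,0]
After op 8 (pop): stack=[empty] mem=[0,0,20,0]
After op 9 (RCL M2): stack=[20] mem=[0,0,20,0]
After op 10 (dup): stack=[20,20] mem=[0,0,20,0]
After op 11 (swap): stack=[20,20] mem=[0,0,20,0]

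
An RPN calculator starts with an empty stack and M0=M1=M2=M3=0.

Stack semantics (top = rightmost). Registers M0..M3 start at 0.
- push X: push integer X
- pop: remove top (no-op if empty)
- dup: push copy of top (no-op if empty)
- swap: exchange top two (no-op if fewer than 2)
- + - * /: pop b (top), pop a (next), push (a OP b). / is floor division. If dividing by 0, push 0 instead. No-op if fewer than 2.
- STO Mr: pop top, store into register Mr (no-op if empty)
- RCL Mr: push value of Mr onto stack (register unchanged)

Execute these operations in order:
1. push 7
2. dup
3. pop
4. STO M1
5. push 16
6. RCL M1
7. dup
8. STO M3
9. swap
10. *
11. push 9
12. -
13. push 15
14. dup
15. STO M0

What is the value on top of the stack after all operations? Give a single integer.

After op 1 (push 7): stack=[7] mem=[0,0,0,0]
After op 2 (dup): stack=[7,7] mem=[0,0,0,0]
After op 3 (pop): stack=[7] mem=[0,0,0,0]
After op 4 (STO M1): stack=[empty] mem=[0,7,0,0]
After op 5 (push 16): stack=[16] mem=[0,7,0,0]
After op 6 (RCL M1): stack=[16,7] mem=[0,7,0,0]
After op 7 (dup): stack=[16,7,7] mem=[0,7,0,0]
After op 8 (STO M3): stack=[16,7] mem=[0,7,0,7]
After op 9 (swap): stack=[7,16] mem=[0,7,0,7]
After op 10 (*): stack=[112] mem=[0,7,0,7]
After op 11 (push 9): stack=[112,9] mem=[0,7,0,7]
After op 12 (-): stack=[103] mem=[0,7,0,7]
After op 13 (push 15): stack=[103,15] mem=[0,7,0,7]
After op 14 (dup): stack=[103,15,15] mem=[0,7,0,7]
After op 15 (STO M0): stack=[103,15] mem=[15,7,0,7]

Answer: 15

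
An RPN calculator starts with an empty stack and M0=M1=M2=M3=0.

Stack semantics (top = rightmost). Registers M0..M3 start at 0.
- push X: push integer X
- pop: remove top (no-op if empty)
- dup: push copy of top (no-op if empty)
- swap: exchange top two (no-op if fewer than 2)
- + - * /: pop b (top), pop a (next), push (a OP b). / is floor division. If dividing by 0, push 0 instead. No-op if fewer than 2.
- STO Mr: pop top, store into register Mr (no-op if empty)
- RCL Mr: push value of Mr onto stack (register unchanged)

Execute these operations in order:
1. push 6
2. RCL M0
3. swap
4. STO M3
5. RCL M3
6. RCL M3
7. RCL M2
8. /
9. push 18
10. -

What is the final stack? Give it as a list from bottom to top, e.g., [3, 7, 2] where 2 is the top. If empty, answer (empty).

After op 1 (push 6): stack=[6] mem=[0,0,0,0]
After op 2 (RCL M0): stack=[6,0] mem=[0,0,0,0]
After op 3 (swap): stack=[0,6] mem=[0,0,0,0]
After op 4 (STO M3): stack=[0] mem=[0,0,0,6]
After op 5 (RCL M3): stack=[0,6] mem=[0,0,0,6]
After op 6 (RCL M3): stack=[0,6,6] mem=[0,0,0,6]
After op 7 (RCL M2): stack=[0,6,6,0] mem=[0,0,0,6]
After op 8 (/): stack=[0,6,0] mem=[0,0,0,6]
After op 9 (push 18): stack=[0,6,0,18] mem=[0,0,0,6]
After op 10 (-): stack=[0,6,-18] mem=[0,0,0,6]

Answer: [0, 6, -18]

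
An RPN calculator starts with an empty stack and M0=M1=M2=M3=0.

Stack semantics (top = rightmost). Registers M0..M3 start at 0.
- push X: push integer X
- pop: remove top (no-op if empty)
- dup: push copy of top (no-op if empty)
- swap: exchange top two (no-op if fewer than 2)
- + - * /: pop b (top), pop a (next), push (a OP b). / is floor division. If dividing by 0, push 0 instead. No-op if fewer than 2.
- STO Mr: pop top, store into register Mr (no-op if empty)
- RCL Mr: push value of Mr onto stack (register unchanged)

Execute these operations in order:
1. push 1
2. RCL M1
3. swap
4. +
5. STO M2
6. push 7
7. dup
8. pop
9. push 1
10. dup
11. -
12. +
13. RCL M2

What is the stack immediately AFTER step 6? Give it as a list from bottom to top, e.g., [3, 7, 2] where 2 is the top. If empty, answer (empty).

After op 1 (push 1): stack=[1] mem=[0,0,0,0]
After op 2 (RCL M1): stack=[1,0] mem=[0,0,0,0]
After op 3 (swap): stack=[0,1] mem=[0,0,0,0]
After op 4 (+): stack=[1] mem=[0,0,0,0]
After op 5 (STO M2): stack=[empty] mem=[0,0,1,0]
After op 6 (push 7): stack=[7] mem=[0,0,1,0]

[7]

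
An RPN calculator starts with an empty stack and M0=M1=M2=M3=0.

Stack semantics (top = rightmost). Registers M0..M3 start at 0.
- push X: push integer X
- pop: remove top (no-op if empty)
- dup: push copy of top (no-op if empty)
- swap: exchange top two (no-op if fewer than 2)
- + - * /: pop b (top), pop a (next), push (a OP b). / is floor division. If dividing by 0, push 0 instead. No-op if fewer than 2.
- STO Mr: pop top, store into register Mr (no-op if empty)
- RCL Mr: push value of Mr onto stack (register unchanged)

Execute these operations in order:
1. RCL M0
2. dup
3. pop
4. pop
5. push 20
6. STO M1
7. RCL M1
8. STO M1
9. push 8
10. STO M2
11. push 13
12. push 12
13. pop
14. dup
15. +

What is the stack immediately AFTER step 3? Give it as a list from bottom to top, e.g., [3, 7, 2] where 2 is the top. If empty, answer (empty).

After op 1 (RCL M0): stack=[0] mem=[0,0,0,0]
After op 2 (dup): stack=[0,0] mem=[0,0,0,0]
After op 3 (pop): stack=[0] mem=[0,0,0,0]

[0]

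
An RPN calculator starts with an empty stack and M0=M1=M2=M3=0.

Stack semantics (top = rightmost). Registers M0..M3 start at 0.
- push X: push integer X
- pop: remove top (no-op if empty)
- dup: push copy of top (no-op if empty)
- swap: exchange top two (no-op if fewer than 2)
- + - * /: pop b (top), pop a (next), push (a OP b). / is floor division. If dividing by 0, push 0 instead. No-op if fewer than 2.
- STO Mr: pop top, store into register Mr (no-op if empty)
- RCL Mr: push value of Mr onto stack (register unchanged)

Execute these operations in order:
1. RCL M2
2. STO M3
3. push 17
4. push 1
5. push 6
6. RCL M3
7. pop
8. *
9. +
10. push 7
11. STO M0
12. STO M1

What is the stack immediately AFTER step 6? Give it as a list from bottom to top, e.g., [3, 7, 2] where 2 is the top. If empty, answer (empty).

After op 1 (RCL M2): stack=[0] mem=[0,0,0,0]
After op 2 (STO M3): stack=[empty] mem=[0,0,0,0]
After op 3 (push 17): stack=[17] mem=[0,0,0,0]
After op 4 (push 1): stack=[17,1] mem=[0,0,0,0]
After op 5 (push 6): stack=[17,1,6] mem=[0,0,0,0]
After op 6 (RCL M3): stack=[17,1,6,0] mem=[0,0,0,0]

[17, 1, 6, 0]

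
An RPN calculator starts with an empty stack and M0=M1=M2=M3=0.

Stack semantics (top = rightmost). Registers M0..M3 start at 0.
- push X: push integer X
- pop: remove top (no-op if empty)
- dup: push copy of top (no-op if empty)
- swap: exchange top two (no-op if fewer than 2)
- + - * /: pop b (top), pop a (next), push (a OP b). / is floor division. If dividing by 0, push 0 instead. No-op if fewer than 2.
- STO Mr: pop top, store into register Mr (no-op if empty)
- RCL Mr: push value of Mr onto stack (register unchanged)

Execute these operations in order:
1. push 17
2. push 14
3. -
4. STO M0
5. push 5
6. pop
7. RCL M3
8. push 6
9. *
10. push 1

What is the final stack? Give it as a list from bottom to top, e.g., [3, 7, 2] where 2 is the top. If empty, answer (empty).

Answer: [0, 1]

Derivation:
After op 1 (push 17): stack=[17] mem=[0,0,0,0]
After op 2 (push 14): stack=[17,14] mem=[0,0,0,0]
After op 3 (-): stack=[3] mem=[0,0,0,0]
After op 4 (STO M0): stack=[empty] mem=[3,0,0,0]
After op 5 (push 5): stack=[5] mem=[3,0,0,0]
After op 6 (pop): stack=[empty] mem=[3,0,0,0]
After op 7 (RCL M3): stack=[0] mem=[3,0,0,0]
After op 8 (push 6): stack=[0,6] mem=[3,0,0,0]
After op 9 (*): stack=[0] mem=[3,0,0,0]
After op 10 (push 1): stack=[0,1] mem=[3,0,0,0]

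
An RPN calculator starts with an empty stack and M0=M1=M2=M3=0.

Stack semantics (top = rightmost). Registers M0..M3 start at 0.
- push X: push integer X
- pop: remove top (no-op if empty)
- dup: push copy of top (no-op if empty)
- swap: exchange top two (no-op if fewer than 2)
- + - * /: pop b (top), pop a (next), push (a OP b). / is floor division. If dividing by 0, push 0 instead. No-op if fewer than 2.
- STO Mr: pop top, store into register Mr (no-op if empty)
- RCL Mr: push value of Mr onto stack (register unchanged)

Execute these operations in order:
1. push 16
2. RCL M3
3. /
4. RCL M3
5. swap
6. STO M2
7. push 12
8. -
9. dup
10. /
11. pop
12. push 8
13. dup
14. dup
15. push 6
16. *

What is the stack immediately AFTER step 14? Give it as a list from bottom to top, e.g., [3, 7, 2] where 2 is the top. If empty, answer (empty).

After op 1 (push 16): stack=[16] mem=[0,0,0,0]
After op 2 (RCL M3): stack=[16,0] mem=[0,0,0,0]
After op 3 (/): stack=[0] mem=[0,0,0,0]
After op 4 (RCL M3): stack=[0,0] mem=[0,0,0,0]
After op 5 (swap): stack=[0,0] mem=[0,0,0,0]
After op 6 (STO M2): stack=[0] mem=[0,0,0,0]
After op 7 (push 12): stack=[0,12] mem=[0,0,0,0]
After op 8 (-): stack=[-12] mem=[0,0,0,0]
After op 9 (dup): stack=[-12,-12] mem=[0,0,0,0]
After op 10 (/): stack=[1] mem=[0,0,0,0]
After op 11 (pop): stack=[empty] mem=[0,0,0,0]
After op 12 (push 8): stack=[8] mem=[0,0,0,0]
After op 13 (dup): stack=[8,8] mem=[0,0,0,0]
After op 14 (dup): stack=[8,8,8] mem=[0,0,0,0]

[8, 8, 8]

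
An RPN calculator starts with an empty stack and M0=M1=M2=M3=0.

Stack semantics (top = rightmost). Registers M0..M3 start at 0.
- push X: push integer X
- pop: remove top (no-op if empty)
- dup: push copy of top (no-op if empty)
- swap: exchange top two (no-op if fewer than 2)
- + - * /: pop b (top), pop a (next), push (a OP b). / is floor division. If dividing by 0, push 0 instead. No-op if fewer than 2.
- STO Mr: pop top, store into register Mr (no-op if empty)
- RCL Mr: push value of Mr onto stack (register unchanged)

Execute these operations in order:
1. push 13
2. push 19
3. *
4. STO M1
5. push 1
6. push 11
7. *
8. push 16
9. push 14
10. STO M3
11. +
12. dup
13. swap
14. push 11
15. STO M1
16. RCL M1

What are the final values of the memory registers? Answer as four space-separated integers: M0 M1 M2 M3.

After op 1 (push 13): stack=[13] mem=[0,0,0,0]
After op 2 (push 19): stack=[13,19] mem=[0,0,0,0]
After op 3 (*): stack=[247] mem=[0,0,0,0]
After op 4 (STO M1): stack=[empty] mem=[0,247,0,0]
After op 5 (push 1): stack=[1] mem=[0,247,0,0]
After op 6 (push 11): stack=[1,11] mem=[0,247,0,0]
After op 7 (*): stack=[11] mem=[0,247,0,0]
After op 8 (push 16): stack=[11,16] mem=[0,247,0,0]
After op 9 (push 14): stack=[11,16,14] mem=[0,247,0,0]
After op 10 (STO M3): stack=[11,16] mem=[0,247,0,14]
After op 11 (+): stack=[27] mem=[0,247,0,14]
After op 12 (dup): stack=[27,27] mem=[0,247,0,14]
After op 13 (swap): stack=[27,27] mem=[0,247,0,14]
After op 14 (push 11): stack=[27,27,11] mem=[0,247,0,14]
After op 15 (STO M1): stack=[27,27] mem=[0,11,0,14]
After op 16 (RCL M1): stack=[27,27,11] mem=[0,11,0,14]

Answer: 0 11 0 14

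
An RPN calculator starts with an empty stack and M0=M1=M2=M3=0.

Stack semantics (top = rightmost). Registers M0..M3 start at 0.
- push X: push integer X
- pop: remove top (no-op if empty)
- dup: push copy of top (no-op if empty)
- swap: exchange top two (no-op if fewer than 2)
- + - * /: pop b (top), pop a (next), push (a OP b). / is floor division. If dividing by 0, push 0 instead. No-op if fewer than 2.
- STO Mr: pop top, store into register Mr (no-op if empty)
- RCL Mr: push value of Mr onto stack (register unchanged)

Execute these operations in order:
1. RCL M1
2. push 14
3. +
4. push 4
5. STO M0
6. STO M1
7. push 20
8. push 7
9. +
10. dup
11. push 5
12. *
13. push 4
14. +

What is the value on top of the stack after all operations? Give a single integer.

After op 1 (RCL M1): stack=[0] mem=[0,0,0,0]
After op 2 (push 14): stack=[0,14] mem=[0,0,0,0]
After op 3 (+): stack=[14] mem=[0,0,0,0]
After op 4 (push 4): stack=[14,4] mem=[0,0,0,0]
After op 5 (STO M0): stack=[14] mem=[4,0,0,0]
After op 6 (STO M1): stack=[empty] mem=[4,14,0,0]
After op 7 (push 20): stack=[20] mem=[4,14,0,0]
After op 8 (push 7): stack=[20,7] mem=[4,14,0,0]
After op 9 (+): stack=[27] mem=[4,14,0,0]
After op 10 (dup): stack=[27,27] mem=[4,14,0,0]
After op 11 (push 5): stack=[27,27,5] mem=[4,14,0,0]
After op 12 (*): stack=[27,135] mem=[4,14,0,0]
After op 13 (push 4): stack=[27,135,4] mem=[4,14,0,0]
After op 14 (+): stack=[27,139] mem=[4,14,0,0]

Answer: 139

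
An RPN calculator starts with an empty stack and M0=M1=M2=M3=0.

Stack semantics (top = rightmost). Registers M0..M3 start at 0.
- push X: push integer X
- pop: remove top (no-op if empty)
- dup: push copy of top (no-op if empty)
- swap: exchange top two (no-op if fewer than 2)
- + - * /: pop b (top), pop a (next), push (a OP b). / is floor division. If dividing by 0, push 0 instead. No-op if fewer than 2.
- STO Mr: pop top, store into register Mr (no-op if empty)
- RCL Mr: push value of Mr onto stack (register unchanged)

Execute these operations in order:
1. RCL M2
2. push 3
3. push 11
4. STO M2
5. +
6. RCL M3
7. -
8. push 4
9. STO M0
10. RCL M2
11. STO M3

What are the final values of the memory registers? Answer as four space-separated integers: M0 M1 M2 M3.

After op 1 (RCL M2): stack=[0] mem=[0,0,0,0]
After op 2 (push 3): stack=[0,3] mem=[0,0,0,0]
After op 3 (push 11): stack=[0,3,11] mem=[0,0,0,0]
After op 4 (STO M2): stack=[0,3] mem=[0,0,11,0]
After op 5 (+): stack=[3] mem=[0,0,11,0]
After op 6 (RCL M3): stack=[3,0] mem=[0,0,11,0]
After op 7 (-): stack=[3] mem=[0,0,11,0]
After op 8 (push 4): stack=[3,4] mem=[0,0,11,0]
After op 9 (STO M0): stack=[3] mem=[4,0,11,0]
After op 10 (RCL M2): stack=[3,11] mem=[4,0,11,0]
After op 11 (STO M3): stack=[3] mem=[4,0,11,11]

Answer: 4 0 11 11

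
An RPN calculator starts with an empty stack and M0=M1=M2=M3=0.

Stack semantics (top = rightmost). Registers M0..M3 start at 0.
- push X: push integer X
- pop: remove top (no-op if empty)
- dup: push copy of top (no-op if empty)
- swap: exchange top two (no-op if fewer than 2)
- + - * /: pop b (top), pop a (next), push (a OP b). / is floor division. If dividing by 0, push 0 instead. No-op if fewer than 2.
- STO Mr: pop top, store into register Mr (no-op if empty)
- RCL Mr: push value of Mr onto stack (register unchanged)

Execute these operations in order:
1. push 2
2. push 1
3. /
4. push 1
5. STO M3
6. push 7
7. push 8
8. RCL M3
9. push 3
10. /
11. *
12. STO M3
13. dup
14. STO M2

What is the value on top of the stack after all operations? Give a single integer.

After op 1 (push 2): stack=[2] mem=[0,0,0,0]
After op 2 (push 1): stack=[2,1] mem=[0,0,0,0]
After op 3 (/): stack=[2] mem=[0,0,0,0]
After op 4 (push 1): stack=[2,1] mem=[0,0,0,0]
After op 5 (STO M3): stack=[2] mem=[0,0,0,1]
After op 6 (push 7): stack=[2,7] mem=[0,0,0,1]
After op 7 (push 8): stack=[2,7,8] mem=[0,0,0,1]
After op 8 (RCL M3): stack=[2,7,8,1] mem=[0,0,0,1]
After op 9 (push 3): stack=[2,7,8,1,3] mem=[0,0,0,1]
After op 10 (/): stack=[2,7,8,0] mem=[0,0,0,1]
After op 11 (*): stack=[2,7,0] mem=[0,0,0,1]
After op 12 (STO M3): stack=[2,7] mem=[0,0,0,0]
After op 13 (dup): stack=[2,7,7] mem=[0,0,0,0]
After op 14 (STO M2): stack=[2,7] mem=[0,0,7,0]

Answer: 7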